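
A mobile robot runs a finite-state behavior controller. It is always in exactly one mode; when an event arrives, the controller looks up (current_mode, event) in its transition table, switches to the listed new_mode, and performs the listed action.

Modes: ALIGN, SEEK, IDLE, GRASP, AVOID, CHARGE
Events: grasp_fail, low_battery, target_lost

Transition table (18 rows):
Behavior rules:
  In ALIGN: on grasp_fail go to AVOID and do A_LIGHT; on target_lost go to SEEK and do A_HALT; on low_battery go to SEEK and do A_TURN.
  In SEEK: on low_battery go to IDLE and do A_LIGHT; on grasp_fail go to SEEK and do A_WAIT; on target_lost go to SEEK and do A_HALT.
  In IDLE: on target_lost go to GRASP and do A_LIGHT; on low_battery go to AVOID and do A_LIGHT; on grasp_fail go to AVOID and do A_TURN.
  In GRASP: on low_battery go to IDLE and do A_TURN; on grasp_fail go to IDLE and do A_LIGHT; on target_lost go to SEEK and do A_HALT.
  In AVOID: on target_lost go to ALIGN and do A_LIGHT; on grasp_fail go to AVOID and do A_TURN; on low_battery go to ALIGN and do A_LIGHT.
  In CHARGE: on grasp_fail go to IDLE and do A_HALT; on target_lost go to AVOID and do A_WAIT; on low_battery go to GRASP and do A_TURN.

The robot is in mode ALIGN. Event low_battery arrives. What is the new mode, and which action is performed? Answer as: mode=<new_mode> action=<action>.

current mode = ALIGN; filter table to that mode:
  (ALIGN, grasp_fail) → (AVOID, A_LIGHT)
  (ALIGN, target_lost) → (SEEK, A_HALT)
  (ALIGN, low_battery) → (SEEK, A_TURN)  ← event matches
event = low_battery selects (SEEK, A_TURN)

mode=SEEK action=A_TURN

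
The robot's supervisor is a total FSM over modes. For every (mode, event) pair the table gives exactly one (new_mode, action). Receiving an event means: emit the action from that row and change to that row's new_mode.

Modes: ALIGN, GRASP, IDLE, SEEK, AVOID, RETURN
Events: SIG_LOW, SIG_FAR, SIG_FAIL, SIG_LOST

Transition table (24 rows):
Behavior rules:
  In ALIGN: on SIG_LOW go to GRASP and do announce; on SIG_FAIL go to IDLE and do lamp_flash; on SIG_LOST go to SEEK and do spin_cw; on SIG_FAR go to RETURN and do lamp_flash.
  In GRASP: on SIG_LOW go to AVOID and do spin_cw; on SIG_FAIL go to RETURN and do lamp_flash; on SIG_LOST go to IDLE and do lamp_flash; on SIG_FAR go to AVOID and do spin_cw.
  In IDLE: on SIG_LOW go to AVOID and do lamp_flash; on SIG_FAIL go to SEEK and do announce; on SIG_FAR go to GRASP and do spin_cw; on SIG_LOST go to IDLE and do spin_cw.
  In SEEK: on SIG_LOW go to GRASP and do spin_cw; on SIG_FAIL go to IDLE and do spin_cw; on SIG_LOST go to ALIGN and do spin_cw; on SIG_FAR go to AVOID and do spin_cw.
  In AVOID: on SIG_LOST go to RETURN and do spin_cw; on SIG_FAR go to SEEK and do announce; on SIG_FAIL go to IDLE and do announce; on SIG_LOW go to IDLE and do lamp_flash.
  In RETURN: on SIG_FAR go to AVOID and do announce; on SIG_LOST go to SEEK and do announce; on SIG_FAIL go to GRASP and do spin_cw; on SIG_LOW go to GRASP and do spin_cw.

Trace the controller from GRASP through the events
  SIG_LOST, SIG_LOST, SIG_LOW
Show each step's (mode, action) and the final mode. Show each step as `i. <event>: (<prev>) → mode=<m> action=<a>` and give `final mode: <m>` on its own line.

1. SIG_LOST: (GRASP) → mode=IDLE action=lamp_flash
2. SIG_LOST: (IDLE) → mode=IDLE action=spin_cw
3. SIG_LOW: (IDLE) → mode=AVOID action=lamp_flash

final mode: AVOID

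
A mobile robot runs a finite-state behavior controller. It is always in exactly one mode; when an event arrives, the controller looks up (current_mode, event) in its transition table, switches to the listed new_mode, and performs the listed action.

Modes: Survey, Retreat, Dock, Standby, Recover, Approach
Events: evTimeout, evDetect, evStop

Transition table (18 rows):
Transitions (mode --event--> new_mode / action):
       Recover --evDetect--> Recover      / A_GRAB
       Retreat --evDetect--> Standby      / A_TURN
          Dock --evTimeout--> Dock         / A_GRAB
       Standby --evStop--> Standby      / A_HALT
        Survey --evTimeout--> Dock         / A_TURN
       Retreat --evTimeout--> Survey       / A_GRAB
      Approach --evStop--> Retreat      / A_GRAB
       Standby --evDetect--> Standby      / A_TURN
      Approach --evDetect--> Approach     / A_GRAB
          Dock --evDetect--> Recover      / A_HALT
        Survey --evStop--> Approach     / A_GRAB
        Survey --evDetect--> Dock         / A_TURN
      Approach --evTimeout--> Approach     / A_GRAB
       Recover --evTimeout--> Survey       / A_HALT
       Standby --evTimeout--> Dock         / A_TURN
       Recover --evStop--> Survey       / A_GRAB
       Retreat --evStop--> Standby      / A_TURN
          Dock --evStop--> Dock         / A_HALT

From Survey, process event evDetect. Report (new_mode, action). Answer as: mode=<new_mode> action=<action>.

mode=Dock action=A_TURN

current mode = Survey; filter table to that mode:
  (Survey, evTimeout) → (Dock, A_TURN)
  (Survey, evStop) → (Approach, A_GRAB)
  (Survey, evDetect) → (Dock, A_TURN)  ← event matches
event = evDetect selects (Dock, A_TURN)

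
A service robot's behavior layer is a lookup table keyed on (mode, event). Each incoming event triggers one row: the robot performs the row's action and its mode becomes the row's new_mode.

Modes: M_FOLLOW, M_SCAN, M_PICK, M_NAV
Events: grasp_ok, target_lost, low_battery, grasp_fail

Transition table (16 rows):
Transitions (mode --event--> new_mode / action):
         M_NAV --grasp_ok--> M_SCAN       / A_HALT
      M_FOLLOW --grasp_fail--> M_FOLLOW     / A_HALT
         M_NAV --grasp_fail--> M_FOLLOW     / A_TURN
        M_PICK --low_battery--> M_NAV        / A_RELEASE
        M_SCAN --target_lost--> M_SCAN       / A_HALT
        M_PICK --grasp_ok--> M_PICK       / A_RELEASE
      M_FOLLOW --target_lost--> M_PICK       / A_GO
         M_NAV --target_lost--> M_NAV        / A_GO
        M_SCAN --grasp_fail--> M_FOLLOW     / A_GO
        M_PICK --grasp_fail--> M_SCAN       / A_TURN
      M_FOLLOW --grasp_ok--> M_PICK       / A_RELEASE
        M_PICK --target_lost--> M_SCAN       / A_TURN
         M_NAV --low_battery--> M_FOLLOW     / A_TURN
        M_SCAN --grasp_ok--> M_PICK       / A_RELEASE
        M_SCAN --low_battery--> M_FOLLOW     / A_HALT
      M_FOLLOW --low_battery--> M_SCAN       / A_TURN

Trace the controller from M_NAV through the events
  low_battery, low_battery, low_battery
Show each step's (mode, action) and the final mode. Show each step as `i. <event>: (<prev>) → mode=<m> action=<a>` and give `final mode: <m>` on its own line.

1. low_battery: (M_NAV) → mode=M_FOLLOW action=A_TURN
2. low_battery: (M_FOLLOW) → mode=M_SCAN action=A_TURN
3. low_battery: (M_SCAN) → mode=M_FOLLOW action=A_HALT

final mode: M_FOLLOW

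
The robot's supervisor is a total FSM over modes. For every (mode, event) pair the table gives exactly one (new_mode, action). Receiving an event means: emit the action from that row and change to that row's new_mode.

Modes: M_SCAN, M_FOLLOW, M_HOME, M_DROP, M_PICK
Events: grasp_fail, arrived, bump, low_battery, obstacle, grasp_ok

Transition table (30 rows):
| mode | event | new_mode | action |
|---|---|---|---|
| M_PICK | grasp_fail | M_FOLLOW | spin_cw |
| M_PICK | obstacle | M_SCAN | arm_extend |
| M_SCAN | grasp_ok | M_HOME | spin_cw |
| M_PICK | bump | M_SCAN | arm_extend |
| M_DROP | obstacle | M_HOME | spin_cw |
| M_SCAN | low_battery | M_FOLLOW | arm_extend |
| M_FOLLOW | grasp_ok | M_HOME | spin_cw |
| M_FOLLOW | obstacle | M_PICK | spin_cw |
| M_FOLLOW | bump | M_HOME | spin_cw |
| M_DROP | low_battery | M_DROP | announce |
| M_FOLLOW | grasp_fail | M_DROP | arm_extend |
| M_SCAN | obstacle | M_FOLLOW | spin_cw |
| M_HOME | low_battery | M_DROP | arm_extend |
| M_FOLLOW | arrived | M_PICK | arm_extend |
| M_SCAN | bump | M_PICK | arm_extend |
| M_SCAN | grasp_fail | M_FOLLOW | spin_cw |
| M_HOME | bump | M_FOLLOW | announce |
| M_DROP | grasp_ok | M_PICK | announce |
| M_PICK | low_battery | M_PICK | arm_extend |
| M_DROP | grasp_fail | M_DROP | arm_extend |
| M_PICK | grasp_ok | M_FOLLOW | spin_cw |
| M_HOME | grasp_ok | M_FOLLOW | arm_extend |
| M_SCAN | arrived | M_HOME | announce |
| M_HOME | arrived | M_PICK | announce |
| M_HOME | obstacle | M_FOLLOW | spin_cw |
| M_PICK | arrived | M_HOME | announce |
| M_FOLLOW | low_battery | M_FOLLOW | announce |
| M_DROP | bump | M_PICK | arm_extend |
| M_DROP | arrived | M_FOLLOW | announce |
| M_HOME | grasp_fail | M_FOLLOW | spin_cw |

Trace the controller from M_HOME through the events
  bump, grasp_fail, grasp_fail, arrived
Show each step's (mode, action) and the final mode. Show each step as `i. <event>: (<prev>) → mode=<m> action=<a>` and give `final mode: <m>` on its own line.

final mode: M_FOLLOW

1. bump: (M_HOME) → mode=M_FOLLOW action=announce
2. grasp_fail: (M_FOLLOW) → mode=M_DROP action=arm_extend
3. grasp_fail: (M_DROP) → mode=M_DROP action=arm_extend
4. arrived: (M_DROP) → mode=M_FOLLOW action=announce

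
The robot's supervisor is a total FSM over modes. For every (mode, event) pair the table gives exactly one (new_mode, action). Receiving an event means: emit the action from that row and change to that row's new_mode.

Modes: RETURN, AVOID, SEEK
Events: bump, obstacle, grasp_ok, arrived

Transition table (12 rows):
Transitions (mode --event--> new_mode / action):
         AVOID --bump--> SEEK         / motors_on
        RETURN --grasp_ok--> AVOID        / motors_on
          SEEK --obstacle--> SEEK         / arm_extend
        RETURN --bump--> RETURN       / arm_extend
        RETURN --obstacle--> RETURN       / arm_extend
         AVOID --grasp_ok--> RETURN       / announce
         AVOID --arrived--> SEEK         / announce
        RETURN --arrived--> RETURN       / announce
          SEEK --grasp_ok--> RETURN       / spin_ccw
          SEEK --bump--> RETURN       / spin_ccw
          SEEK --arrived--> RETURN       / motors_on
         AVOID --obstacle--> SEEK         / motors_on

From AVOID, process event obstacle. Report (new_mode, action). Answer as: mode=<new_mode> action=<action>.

mode=SEEK action=motors_on

current mode = AVOID; filter table to that mode:
  (AVOID, bump) → (SEEK, motors_on)
  (AVOID, grasp_ok) → (RETURN, announce)
  (AVOID, arrived) → (SEEK, announce)
  (AVOID, obstacle) → (SEEK, motors_on)  ← event matches
event = obstacle selects (SEEK, motors_on)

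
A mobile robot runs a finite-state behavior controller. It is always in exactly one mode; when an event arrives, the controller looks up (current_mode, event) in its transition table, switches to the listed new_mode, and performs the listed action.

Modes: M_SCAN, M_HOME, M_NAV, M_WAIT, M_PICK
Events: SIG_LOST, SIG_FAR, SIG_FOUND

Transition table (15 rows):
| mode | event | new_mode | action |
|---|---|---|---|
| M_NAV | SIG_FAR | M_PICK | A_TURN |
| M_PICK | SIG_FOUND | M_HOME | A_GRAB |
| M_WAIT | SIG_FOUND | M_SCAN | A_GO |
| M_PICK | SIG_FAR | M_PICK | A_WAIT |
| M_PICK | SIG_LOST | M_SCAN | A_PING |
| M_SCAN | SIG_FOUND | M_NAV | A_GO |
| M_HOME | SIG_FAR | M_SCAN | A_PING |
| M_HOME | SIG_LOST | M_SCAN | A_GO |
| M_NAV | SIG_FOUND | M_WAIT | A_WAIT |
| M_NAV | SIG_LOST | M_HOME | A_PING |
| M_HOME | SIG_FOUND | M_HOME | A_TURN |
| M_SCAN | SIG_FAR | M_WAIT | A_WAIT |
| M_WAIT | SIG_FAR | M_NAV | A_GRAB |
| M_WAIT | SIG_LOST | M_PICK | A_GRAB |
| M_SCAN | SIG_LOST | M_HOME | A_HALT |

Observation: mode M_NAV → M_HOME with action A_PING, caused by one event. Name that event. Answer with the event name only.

try SIG_LOST: (M_NAV, SIG_LOST) → (M_HOME, A_PING)  ← matches
try SIG_FAR: (M_NAV, SIG_FAR) → (M_PICK, A_TURN)
try SIG_FOUND: (M_NAV, SIG_FOUND) → (M_WAIT, A_WAIT)

SIG_LOST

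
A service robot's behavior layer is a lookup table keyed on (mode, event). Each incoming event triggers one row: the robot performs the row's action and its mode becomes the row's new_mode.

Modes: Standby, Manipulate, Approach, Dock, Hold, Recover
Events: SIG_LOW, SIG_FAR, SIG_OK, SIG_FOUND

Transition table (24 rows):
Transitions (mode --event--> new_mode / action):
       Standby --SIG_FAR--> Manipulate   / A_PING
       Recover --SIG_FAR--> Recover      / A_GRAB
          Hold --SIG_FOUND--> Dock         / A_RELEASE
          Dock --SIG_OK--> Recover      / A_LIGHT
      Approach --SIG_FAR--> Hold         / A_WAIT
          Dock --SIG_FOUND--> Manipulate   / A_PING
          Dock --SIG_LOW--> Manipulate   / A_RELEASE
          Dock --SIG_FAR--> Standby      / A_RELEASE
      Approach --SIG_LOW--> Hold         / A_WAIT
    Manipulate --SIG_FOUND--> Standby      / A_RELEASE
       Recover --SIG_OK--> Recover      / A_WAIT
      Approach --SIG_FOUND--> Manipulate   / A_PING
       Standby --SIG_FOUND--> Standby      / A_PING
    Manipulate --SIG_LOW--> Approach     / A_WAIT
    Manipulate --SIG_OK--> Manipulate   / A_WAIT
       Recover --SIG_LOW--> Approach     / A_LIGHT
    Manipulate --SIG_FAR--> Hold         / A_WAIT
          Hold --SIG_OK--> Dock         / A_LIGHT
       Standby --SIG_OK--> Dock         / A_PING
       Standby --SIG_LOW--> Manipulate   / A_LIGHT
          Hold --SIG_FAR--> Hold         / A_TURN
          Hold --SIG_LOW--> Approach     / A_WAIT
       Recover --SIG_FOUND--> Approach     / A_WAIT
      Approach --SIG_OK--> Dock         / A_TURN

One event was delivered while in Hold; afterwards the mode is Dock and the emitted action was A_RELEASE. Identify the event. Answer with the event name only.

try SIG_LOW: (Hold, SIG_LOW) → (Approach, A_WAIT)
try SIG_FAR: (Hold, SIG_FAR) → (Hold, A_TURN)
try SIG_OK: (Hold, SIG_OK) → (Dock, A_LIGHT)
try SIG_FOUND: (Hold, SIG_FOUND) → (Dock, A_RELEASE)  ← matches

SIG_FOUND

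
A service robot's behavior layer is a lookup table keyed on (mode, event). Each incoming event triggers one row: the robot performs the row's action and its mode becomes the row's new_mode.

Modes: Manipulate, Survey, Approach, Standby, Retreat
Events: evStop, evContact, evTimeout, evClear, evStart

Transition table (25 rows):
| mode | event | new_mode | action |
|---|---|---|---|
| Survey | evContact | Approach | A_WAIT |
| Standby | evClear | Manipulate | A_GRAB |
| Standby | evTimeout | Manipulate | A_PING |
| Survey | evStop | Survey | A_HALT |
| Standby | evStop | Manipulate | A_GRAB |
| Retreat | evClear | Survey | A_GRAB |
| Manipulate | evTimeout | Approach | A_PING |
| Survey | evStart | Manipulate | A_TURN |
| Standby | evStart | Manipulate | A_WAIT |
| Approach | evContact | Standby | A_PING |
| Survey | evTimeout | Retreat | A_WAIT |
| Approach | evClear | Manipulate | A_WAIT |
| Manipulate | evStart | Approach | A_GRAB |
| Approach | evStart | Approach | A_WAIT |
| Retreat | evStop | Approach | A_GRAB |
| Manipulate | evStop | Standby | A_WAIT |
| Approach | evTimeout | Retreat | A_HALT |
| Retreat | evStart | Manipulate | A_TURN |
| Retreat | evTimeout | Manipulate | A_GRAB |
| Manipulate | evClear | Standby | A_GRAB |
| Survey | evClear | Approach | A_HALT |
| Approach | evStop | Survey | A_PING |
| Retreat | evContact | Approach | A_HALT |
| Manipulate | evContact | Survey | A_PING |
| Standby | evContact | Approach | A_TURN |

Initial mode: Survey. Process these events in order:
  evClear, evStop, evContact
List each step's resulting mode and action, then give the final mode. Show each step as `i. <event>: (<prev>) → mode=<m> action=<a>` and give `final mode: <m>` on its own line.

final mode: Approach

1. evClear: (Survey) → mode=Approach action=A_HALT
2. evStop: (Approach) → mode=Survey action=A_PING
3. evContact: (Survey) → mode=Approach action=A_WAIT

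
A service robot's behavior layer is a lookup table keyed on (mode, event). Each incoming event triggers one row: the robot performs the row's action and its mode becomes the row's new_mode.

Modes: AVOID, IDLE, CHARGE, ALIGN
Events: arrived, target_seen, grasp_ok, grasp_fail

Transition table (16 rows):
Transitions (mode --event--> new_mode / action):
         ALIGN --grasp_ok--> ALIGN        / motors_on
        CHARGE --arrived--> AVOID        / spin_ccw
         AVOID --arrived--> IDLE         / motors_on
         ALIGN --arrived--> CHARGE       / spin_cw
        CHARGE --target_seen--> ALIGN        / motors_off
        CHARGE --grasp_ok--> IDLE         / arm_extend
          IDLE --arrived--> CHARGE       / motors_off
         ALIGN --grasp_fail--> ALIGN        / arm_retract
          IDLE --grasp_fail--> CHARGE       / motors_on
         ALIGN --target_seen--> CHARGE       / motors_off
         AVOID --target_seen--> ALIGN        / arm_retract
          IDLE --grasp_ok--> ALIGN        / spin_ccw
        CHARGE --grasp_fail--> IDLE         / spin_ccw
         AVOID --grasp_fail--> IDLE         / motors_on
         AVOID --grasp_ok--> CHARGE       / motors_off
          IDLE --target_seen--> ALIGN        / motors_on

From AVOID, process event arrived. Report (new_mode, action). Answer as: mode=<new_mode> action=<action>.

mode=IDLE action=motors_on

current mode = AVOID; filter table to that mode:
  (AVOID, arrived) → (IDLE, motors_on)  ← event matches
  (AVOID, target_seen) → (ALIGN, arm_retract)
  (AVOID, grasp_fail) → (IDLE, motors_on)
  (AVOID, grasp_ok) → (CHARGE, motors_off)
event = arrived selects (IDLE, motors_on)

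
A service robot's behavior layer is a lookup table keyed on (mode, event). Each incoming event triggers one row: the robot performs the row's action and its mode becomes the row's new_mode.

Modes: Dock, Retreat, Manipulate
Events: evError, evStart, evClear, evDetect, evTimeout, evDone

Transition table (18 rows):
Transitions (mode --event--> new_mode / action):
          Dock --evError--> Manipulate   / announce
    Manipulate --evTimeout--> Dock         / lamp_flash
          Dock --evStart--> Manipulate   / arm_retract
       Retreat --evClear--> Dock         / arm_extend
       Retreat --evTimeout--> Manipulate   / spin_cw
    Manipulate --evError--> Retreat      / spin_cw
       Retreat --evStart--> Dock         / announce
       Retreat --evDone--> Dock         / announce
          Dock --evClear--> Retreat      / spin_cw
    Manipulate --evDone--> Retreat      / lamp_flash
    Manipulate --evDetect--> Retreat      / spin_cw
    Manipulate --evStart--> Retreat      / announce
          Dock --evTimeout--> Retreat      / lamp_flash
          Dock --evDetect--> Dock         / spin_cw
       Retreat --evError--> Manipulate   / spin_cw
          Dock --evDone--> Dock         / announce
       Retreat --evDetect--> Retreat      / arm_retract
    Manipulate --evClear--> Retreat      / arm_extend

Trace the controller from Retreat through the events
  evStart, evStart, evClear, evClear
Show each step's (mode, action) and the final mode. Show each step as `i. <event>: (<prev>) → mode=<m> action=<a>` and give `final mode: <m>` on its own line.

1. evStart: (Retreat) → mode=Dock action=announce
2. evStart: (Dock) → mode=Manipulate action=arm_retract
3. evClear: (Manipulate) → mode=Retreat action=arm_extend
4. evClear: (Retreat) → mode=Dock action=arm_extend

final mode: Dock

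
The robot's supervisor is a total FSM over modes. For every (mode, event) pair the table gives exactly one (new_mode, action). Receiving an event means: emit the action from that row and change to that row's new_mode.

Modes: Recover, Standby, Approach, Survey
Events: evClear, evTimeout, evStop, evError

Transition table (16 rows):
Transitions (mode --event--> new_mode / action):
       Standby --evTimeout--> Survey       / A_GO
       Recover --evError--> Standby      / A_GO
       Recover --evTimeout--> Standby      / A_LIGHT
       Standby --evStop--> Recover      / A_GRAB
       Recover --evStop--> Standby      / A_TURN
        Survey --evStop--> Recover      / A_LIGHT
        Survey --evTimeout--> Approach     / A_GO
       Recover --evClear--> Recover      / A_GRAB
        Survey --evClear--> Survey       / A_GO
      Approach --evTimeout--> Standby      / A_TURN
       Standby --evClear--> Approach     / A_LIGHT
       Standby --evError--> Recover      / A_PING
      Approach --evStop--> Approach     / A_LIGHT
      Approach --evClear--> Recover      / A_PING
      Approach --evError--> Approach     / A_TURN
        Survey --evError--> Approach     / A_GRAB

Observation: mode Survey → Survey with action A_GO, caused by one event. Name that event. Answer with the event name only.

evClear

try evClear: (Survey, evClear) → (Survey, A_GO)  ← matches
try evTimeout: (Survey, evTimeout) → (Approach, A_GO)
try evStop: (Survey, evStop) → (Recover, A_LIGHT)
try evError: (Survey, evError) → (Approach, A_GRAB)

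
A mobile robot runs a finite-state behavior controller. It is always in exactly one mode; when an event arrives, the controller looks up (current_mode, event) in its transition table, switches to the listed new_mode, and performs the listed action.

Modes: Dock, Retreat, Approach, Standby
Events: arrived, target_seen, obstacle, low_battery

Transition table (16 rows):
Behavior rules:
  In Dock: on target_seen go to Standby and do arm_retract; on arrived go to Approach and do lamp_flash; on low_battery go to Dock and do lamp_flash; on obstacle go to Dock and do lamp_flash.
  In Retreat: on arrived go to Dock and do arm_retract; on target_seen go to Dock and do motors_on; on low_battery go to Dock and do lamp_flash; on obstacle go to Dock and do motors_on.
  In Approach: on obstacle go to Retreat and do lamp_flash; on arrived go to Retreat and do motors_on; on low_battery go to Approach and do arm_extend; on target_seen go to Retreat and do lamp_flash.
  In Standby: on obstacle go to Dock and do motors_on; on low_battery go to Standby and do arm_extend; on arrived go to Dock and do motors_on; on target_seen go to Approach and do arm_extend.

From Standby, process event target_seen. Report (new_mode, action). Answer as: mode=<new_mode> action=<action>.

mode=Approach action=arm_extend

current mode = Standby; filter table to that mode:
  (Standby, obstacle) → (Dock, motors_on)
  (Standby, low_battery) → (Standby, arm_extend)
  (Standby, arrived) → (Dock, motors_on)
  (Standby, target_seen) → (Approach, arm_extend)  ← event matches
event = target_seen selects (Approach, arm_extend)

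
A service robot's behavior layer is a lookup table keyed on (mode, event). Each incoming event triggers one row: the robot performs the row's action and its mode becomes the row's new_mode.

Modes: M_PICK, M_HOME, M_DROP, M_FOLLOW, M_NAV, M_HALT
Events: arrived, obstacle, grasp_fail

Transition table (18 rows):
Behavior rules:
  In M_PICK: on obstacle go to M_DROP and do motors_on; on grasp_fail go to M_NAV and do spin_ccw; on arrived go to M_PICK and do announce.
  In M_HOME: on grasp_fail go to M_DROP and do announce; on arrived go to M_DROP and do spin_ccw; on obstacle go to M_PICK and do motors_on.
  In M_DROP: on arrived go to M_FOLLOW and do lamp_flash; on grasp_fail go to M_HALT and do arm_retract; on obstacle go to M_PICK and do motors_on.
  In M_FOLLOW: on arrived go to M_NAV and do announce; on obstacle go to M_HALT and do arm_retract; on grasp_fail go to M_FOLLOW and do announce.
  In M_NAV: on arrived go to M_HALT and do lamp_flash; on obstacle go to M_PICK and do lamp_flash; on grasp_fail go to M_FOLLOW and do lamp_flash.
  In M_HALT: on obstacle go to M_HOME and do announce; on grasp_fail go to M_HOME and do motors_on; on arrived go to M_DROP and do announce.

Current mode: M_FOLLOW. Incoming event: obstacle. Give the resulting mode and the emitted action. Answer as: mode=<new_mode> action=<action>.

current mode = M_FOLLOW; filter table to that mode:
  (M_FOLLOW, arrived) → (M_NAV, announce)
  (M_FOLLOW, obstacle) → (M_HALT, arm_retract)  ← event matches
  (M_FOLLOW, grasp_fail) → (M_FOLLOW, announce)
event = obstacle selects (M_HALT, arm_retract)

mode=M_HALT action=arm_retract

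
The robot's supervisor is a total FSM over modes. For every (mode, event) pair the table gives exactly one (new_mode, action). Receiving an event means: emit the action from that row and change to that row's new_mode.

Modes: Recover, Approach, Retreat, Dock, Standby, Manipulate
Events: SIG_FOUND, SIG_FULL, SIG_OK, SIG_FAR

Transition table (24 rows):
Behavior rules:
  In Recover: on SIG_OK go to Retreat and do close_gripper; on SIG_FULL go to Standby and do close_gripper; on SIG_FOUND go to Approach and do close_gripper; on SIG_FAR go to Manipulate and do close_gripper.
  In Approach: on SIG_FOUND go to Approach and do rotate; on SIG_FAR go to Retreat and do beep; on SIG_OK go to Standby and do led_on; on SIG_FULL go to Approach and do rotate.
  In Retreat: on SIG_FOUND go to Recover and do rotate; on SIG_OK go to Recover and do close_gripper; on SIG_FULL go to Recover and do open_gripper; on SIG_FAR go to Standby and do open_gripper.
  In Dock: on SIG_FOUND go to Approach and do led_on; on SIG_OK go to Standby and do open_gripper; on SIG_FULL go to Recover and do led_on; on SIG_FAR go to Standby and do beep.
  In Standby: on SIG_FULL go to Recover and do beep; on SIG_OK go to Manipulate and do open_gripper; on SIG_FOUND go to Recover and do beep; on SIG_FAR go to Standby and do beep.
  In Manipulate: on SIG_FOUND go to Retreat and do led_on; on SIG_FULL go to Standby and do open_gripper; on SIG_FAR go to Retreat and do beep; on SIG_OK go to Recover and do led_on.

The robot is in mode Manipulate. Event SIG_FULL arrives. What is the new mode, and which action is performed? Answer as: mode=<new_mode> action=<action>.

mode=Standby action=open_gripper

current mode = Manipulate; filter table to that mode:
  (Manipulate, SIG_FOUND) → (Retreat, led_on)
  (Manipulate, SIG_FULL) → (Standby, open_gripper)  ← event matches
  (Manipulate, SIG_FAR) → (Retreat, beep)
  (Manipulate, SIG_OK) → (Recover, led_on)
event = SIG_FULL selects (Standby, open_gripper)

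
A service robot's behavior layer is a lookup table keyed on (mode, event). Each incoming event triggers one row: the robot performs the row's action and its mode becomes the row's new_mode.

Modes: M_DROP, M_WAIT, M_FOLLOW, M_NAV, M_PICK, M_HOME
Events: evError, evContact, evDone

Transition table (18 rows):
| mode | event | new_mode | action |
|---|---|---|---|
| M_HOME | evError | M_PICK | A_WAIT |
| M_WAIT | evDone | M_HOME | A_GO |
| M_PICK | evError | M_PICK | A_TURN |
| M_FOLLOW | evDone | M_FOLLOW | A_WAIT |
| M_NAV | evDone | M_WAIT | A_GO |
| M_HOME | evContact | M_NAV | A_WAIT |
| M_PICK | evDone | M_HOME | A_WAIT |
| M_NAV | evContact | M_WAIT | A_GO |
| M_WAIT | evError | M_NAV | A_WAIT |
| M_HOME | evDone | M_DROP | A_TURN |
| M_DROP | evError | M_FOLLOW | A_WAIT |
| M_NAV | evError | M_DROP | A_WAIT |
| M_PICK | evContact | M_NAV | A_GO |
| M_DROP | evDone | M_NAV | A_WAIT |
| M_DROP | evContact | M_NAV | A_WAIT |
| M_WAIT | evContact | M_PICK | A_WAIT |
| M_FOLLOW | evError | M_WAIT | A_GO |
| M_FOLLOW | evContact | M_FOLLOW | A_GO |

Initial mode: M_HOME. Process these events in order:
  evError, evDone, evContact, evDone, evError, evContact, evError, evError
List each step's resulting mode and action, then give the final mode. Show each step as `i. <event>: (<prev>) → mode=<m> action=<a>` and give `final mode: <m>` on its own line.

final mode: M_DROP

1. evError: (M_HOME) → mode=M_PICK action=A_WAIT
2. evDone: (M_PICK) → mode=M_HOME action=A_WAIT
3. evContact: (M_HOME) → mode=M_NAV action=A_WAIT
4. evDone: (M_NAV) → mode=M_WAIT action=A_GO
5. evError: (M_WAIT) → mode=M_NAV action=A_WAIT
6. evContact: (M_NAV) → mode=M_WAIT action=A_GO
7. evError: (M_WAIT) → mode=M_NAV action=A_WAIT
8. evError: (M_NAV) → mode=M_DROP action=A_WAIT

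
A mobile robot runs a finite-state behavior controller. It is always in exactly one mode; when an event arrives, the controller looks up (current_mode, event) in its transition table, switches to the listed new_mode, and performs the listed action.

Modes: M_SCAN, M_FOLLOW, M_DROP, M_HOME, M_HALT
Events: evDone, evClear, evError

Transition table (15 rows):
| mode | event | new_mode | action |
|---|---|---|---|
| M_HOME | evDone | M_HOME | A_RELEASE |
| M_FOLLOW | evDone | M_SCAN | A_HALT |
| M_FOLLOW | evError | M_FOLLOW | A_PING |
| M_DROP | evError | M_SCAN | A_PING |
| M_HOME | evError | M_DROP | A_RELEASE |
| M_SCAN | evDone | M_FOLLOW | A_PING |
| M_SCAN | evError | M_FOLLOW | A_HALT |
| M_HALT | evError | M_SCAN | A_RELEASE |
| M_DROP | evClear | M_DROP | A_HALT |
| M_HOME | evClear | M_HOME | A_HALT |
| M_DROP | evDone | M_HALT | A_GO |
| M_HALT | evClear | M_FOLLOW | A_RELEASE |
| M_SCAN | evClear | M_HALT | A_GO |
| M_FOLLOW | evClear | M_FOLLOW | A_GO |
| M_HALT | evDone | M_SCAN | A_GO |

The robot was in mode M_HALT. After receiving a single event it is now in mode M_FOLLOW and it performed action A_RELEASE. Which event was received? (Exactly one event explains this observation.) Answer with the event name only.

try evDone: (M_HALT, evDone) → (M_SCAN, A_GO)
try evClear: (M_HALT, evClear) → (M_FOLLOW, A_RELEASE)  ← matches
try evError: (M_HALT, evError) → (M_SCAN, A_RELEASE)

evClear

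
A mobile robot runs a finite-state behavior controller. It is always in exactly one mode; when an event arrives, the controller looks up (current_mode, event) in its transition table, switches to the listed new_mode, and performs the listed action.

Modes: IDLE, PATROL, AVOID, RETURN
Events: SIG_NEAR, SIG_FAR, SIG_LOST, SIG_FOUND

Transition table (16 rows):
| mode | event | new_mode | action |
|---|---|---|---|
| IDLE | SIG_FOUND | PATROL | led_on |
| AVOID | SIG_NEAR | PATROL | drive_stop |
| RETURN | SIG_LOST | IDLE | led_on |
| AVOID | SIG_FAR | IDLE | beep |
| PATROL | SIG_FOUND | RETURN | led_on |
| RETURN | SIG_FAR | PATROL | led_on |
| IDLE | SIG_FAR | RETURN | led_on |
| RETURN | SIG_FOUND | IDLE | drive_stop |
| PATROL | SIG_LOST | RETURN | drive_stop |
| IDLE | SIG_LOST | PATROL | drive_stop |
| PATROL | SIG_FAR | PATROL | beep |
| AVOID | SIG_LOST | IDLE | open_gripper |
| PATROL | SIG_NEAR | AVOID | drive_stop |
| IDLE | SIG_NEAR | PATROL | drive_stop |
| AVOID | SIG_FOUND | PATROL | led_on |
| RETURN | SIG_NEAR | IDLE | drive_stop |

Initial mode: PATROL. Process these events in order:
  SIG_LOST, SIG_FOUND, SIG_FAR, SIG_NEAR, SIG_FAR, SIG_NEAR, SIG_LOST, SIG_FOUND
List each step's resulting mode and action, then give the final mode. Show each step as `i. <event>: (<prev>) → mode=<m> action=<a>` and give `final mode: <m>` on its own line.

1. SIG_LOST: (PATROL) → mode=RETURN action=drive_stop
2. SIG_FOUND: (RETURN) → mode=IDLE action=drive_stop
3. SIG_FAR: (IDLE) → mode=RETURN action=led_on
4. SIG_NEAR: (RETURN) → mode=IDLE action=drive_stop
5. SIG_FAR: (IDLE) → mode=RETURN action=led_on
6. SIG_NEAR: (RETURN) → mode=IDLE action=drive_stop
7. SIG_LOST: (IDLE) → mode=PATROL action=drive_stop
8. SIG_FOUND: (PATROL) → mode=RETURN action=led_on

final mode: RETURN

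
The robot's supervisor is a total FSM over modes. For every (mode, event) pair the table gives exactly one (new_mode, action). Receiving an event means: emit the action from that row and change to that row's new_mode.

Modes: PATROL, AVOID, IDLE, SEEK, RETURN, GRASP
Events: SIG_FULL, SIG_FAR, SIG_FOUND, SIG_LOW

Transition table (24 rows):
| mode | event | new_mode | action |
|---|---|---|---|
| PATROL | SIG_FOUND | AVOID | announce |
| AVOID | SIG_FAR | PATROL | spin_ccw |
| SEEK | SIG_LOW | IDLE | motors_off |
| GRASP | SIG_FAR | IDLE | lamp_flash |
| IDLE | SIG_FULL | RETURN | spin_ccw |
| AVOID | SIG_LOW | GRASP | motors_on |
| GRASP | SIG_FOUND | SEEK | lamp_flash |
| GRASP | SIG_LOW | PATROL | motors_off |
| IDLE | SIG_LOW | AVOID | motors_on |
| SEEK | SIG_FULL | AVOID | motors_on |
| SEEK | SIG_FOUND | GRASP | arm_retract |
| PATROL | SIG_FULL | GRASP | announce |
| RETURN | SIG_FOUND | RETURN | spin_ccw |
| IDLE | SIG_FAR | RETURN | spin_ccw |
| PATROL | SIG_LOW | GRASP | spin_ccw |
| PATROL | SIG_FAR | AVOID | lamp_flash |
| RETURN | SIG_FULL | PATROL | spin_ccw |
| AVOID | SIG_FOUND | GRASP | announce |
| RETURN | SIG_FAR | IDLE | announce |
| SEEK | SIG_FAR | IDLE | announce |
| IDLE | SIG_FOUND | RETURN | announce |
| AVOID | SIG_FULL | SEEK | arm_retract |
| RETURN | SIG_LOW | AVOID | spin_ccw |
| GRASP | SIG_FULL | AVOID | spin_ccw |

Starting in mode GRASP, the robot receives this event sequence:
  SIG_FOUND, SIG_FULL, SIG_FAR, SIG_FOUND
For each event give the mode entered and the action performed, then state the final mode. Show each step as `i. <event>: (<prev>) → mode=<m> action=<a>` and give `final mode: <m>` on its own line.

1. SIG_FOUND: (GRASP) → mode=SEEK action=lamp_flash
2. SIG_FULL: (SEEK) → mode=AVOID action=motors_on
3. SIG_FAR: (AVOID) → mode=PATROL action=spin_ccw
4. SIG_FOUND: (PATROL) → mode=AVOID action=announce

final mode: AVOID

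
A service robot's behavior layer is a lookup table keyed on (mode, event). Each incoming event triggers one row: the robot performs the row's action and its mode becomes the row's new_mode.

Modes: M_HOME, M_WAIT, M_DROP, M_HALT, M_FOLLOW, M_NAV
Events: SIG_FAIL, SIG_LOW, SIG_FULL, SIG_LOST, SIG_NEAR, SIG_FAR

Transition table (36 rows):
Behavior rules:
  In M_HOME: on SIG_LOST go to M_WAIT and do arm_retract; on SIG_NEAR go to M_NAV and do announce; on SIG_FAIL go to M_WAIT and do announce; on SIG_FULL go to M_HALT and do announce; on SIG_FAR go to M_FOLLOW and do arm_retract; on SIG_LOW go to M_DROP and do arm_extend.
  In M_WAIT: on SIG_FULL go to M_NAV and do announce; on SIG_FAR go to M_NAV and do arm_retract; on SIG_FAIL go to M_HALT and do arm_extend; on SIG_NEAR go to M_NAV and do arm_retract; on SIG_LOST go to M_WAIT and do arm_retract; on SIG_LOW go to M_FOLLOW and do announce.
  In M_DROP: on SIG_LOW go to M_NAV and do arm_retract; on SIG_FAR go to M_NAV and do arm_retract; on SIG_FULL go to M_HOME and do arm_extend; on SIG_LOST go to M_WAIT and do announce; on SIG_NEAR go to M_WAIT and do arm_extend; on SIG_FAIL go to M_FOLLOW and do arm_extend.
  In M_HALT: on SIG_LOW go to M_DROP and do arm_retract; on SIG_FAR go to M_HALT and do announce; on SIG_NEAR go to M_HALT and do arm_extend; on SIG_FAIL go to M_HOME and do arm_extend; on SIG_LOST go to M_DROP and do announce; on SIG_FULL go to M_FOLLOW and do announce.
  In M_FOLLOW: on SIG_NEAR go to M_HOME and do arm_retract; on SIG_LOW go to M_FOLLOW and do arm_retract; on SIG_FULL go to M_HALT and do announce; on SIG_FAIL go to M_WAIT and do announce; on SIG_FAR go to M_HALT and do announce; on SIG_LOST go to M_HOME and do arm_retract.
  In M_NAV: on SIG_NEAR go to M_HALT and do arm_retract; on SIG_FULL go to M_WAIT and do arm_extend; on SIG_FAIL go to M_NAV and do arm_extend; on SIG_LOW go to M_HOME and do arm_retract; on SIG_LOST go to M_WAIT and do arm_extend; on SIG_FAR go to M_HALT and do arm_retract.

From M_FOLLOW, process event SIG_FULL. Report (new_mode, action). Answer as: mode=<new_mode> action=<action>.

mode=M_HALT action=announce

current mode = M_FOLLOW; filter table to that mode:
  (M_FOLLOW, SIG_NEAR) → (M_HOME, arm_retract)
  (M_FOLLOW, SIG_LOW) → (M_FOLLOW, arm_retract)
  (M_FOLLOW, SIG_FULL) → (M_HALT, announce)  ← event matches
  (M_FOLLOW, SIG_FAIL) → (M_WAIT, announce)
  (M_FOLLOW, SIG_FAR) → (M_HALT, announce)
  (M_FOLLOW, SIG_LOST) → (M_HOME, arm_retract)
event = SIG_FULL selects (M_HALT, announce)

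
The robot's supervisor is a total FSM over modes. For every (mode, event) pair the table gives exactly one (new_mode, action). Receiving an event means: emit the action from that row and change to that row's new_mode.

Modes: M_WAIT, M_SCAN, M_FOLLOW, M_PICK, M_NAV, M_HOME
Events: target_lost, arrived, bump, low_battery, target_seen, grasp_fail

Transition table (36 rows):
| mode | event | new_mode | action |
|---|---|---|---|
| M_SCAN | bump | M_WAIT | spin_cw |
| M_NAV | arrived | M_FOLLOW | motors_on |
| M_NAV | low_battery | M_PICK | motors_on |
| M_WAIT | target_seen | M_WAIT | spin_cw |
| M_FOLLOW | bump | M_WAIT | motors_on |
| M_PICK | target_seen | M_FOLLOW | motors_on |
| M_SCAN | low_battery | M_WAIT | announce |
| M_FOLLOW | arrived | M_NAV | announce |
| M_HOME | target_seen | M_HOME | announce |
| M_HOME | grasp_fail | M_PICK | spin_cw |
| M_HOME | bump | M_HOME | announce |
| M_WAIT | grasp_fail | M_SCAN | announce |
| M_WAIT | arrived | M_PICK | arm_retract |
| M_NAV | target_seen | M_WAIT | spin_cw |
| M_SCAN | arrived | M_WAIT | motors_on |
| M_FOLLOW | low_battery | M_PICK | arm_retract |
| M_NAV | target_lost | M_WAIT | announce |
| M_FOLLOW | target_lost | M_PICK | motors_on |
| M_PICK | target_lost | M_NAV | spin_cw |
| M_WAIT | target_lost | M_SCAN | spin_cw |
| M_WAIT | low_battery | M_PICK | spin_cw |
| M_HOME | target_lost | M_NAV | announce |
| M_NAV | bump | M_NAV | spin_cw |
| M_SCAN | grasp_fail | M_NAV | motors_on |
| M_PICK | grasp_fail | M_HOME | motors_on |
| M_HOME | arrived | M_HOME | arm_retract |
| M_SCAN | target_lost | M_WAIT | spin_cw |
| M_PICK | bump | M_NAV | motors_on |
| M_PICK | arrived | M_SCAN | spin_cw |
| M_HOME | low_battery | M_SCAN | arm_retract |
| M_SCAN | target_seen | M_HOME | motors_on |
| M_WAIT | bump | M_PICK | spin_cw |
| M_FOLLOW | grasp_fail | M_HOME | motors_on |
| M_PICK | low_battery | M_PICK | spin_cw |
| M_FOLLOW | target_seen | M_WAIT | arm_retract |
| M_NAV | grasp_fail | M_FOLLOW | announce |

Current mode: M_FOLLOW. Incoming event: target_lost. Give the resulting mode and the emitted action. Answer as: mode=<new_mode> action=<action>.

current mode = M_FOLLOW; filter table to that mode:
  (M_FOLLOW, bump) → (M_WAIT, motors_on)
  (M_FOLLOW, arrived) → (M_NAV, announce)
  (M_FOLLOW, low_battery) → (M_PICK, arm_retract)
  (M_FOLLOW, target_lost) → (M_PICK, motors_on)  ← event matches
  (M_FOLLOW, grasp_fail) → (M_HOME, motors_on)
  (M_FOLLOW, target_seen) → (M_WAIT, arm_retract)
event = target_lost selects (M_PICK, motors_on)

mode=M_PICK action=motors_on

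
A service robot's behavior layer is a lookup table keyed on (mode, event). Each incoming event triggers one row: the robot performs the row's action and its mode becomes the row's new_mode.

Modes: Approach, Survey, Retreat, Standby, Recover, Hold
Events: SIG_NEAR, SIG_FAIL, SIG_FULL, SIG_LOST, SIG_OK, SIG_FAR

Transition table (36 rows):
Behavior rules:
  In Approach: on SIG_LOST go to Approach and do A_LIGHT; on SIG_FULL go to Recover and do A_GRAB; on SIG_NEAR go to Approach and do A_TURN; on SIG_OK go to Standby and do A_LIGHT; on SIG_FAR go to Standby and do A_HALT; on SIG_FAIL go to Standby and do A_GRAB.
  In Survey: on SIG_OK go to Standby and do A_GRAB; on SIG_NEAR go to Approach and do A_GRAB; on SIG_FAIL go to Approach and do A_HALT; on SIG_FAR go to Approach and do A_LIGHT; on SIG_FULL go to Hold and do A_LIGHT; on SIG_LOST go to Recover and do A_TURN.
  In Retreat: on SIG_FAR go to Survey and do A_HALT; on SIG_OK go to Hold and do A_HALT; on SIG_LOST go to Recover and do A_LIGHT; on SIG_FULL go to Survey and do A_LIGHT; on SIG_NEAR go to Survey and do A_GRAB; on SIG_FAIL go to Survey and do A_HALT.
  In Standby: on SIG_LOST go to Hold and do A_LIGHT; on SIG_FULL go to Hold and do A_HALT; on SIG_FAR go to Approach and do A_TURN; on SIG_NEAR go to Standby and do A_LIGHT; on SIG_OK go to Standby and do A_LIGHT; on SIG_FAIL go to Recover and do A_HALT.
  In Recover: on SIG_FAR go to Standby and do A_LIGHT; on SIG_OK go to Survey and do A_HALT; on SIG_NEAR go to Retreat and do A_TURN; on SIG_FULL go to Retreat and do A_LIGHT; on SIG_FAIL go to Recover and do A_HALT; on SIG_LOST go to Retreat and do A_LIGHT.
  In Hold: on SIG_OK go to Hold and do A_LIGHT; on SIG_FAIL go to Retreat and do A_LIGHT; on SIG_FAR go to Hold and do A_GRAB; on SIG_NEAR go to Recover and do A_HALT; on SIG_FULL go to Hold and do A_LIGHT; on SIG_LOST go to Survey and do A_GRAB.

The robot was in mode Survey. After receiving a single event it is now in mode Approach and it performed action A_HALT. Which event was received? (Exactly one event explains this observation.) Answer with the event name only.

SIG_FAIL

try SIG_NEAR: (Survey, SIG_NEAR) → (Approach, A_GRAB)
try SIG_FAIL: (Survey, SIG_FAIL) → (Approach, A_HALT)  ← matches
try SIG_FULL: (Survey, SIG_FULL) → (Hold, A_LIGHT)
try SIG_LOST: (Survey, SIG_LOST) → (Recover, A_TURN)
try SIG_OK: (Survey, SIG_OK) → (Standby, A_GRAB)
try SIG_FAR: (Survey, SIG_FAR) → (Approach, A_LIGHT)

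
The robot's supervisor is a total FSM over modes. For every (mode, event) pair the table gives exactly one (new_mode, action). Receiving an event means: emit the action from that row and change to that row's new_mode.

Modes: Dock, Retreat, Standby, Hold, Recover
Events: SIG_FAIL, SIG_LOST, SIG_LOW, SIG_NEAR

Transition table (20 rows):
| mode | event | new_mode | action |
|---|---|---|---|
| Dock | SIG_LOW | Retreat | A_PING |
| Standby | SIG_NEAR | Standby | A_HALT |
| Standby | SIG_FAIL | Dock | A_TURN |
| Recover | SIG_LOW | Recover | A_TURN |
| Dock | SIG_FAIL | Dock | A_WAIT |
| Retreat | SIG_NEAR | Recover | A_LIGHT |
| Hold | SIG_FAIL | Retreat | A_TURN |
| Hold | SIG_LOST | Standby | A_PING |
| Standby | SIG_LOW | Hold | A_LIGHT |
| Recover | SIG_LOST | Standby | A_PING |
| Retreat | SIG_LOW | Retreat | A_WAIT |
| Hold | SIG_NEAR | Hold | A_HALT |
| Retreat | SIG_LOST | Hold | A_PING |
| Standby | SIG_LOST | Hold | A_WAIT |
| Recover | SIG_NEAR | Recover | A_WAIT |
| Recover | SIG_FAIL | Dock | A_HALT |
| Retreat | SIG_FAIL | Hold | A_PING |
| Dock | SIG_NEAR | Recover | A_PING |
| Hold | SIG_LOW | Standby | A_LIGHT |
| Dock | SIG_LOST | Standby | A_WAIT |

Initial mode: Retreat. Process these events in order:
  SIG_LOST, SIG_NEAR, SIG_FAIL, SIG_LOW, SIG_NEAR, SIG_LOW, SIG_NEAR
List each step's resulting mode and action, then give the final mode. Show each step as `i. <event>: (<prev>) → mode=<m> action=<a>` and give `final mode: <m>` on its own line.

1. SIG_LOST: (Retreat) → mode=Hold action=A_PING
2. SIG_NEAR: (Hold) → mode=Hold action=A_HALT
3. SIG_FAIL: (Hold) → mode=Retreat action=A_TURN
4. SIG_LOW: (Retreat) → mode=Retreat action=A_WAIT
5. SIG_NEAR: (Retreat) → mode=Recover action=A_LIGHT
6. SIG_LOW: (Recover) → mode=Recover action=A_TURN
7. SIG_NEAR: (Recover) → mode=Recover action=A_WAIT

final mode: Recover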